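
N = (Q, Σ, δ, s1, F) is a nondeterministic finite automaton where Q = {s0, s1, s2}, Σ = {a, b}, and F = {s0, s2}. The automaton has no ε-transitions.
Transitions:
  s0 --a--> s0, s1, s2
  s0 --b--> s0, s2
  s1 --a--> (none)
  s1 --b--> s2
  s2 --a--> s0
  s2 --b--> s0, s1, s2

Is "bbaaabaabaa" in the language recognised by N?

Start: {s1}
read b: {s2}
read b: {s0, s1, s2}
read a: {s0, s1, s2}
read a: {s0, s1, s2}
read a: {s0, s1, s2}
read b: {s0, s1, s2}
read a: {s0, s1, s2}
read a: {s0, s1, s2}
read b: {s0, s1, s2}
read a: {s0, s1, s2}
read a: {s0, s1, s2}
Reachable ∩ accepting = {s0, s2} — nonempty.

accepted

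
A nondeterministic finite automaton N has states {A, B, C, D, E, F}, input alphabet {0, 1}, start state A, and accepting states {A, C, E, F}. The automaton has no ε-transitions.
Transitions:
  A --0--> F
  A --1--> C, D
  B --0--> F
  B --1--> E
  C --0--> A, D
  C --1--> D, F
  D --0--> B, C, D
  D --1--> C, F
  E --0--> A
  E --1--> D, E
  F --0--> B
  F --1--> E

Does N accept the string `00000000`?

Start: {A}
read 0: {F}
read 0: {B}
read 0: {F}
read 0: {B}
read 0: {F}
read 0: {B}
read 0: {F}
read 0: {B}
Reachable ∩ accepting = {} — empty.

rejected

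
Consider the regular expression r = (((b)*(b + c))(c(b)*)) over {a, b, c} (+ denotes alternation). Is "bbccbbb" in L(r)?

yes

Split as bbc·cbbb: ((b)*(b+c)) matches bbc and (c(b)*) matches cbbb.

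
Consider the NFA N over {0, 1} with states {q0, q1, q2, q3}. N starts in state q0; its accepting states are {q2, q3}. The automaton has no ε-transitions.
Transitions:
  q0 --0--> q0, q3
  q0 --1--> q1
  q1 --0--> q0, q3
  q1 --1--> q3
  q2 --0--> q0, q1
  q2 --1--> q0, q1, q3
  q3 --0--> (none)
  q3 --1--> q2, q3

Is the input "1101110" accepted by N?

rejected

Start: {q0}
read 1: {q1}
read 1: {q3}
read 0: {}
The reachable set is empty and stays empty for the remaining 4 symbols.
Reachable ∩ accepting = {} — empty.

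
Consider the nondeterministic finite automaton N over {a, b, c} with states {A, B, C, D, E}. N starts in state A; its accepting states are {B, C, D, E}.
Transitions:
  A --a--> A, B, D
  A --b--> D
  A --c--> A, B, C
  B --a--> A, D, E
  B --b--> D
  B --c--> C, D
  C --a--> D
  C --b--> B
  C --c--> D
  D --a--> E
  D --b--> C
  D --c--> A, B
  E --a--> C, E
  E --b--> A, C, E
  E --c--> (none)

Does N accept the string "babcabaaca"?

accepted

Start: {A}
read b: {D}
read a: {E}
read b: {A, C, E}
read c: {A, B, C, D}
read a: {A, B, D, E}
read b: {A, C, D, E}
read a: {A, B, C, D, E}
read a: {A, B, C, D, E}
read c: {A, B, C, D}
read a: {A, B, D, E}
Reachable ∩ accepting = {B, D, E} — nonempty.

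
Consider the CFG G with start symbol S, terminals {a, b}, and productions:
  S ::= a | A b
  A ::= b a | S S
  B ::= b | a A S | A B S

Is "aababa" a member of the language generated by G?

no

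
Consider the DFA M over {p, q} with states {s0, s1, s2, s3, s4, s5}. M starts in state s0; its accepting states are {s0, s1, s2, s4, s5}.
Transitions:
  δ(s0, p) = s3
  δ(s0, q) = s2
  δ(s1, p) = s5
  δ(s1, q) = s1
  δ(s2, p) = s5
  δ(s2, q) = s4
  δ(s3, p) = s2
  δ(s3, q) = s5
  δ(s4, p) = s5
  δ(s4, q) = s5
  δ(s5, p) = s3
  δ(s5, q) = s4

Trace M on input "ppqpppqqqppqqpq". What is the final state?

s0 --p--> s3
s3 --p--> s2
s2 --q--> s4
s4 --p--> s5
s5 --p--> s3
s3 --p--> s2
s2 --q--> s4
s4 --q--> s5
s5 --q--> s4
s4 --p--> s5
s5 --p--> s3
s3 --q--> s5
s5 --q--> s4
s4 --p--> s5
s5 --q--> s4

s4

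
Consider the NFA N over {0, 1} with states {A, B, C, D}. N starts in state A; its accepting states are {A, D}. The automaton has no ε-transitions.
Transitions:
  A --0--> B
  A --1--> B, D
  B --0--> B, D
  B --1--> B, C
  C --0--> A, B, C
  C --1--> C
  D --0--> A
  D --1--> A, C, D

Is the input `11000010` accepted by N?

Start: {A}
read 1: {B, D}
read 1: {A, B, C, D}
read 0: {A, B, C, D}
read 0: {A, B, C, D}
read 0: {A, B, C, D}
read 0: {A, B, C, D}
read 1: {A, B, C, D}
read 0: {A, B, C, D}
Reachable ∩ accepting = {A, D} — nonempty.

accepted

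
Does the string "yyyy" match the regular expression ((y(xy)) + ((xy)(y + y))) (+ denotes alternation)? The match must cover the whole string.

Neither (y(xy)) nor ((xy)(y+y)) matches yyyy.

no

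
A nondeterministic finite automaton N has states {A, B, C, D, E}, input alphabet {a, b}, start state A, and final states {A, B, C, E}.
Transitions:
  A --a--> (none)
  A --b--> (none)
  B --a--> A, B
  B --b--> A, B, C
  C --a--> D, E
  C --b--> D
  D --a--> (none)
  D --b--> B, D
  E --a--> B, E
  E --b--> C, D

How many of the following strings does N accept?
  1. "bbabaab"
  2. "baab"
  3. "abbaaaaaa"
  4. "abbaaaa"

"bbabaab": rejected
"baab": rejected
"abbaaaaaa": rejected
"abbaaaa": rejected

0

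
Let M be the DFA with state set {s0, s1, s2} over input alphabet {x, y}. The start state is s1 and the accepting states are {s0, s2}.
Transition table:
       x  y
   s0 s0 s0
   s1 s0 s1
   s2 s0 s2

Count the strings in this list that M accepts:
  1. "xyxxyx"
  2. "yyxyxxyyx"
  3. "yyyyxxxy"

3

"xyxxyx": accepted
"yyxyxxyyx": accepted
"yyyyxxxy": accepted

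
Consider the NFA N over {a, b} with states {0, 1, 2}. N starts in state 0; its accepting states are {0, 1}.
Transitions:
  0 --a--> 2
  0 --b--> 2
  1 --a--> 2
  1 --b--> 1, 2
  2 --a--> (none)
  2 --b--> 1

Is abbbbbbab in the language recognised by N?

Start: {0}
read a: {2}
read b: {1}
read b: {1, 2}
read b: {1, 2}
read b: {1, 2}
read b: {1, 2}
read b: {1, 2}
read a: {2}
read b: {1}
Reachable ∩ accepting = {1} — nonempty.

accepted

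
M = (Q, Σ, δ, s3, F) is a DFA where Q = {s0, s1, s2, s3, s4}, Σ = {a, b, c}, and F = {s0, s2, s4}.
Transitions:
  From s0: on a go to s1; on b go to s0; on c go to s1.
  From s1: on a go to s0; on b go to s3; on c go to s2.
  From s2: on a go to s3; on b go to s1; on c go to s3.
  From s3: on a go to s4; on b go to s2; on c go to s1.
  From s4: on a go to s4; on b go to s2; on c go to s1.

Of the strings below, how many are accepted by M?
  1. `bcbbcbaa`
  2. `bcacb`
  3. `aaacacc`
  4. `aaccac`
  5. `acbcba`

`bcbbcbaa`: rejected
`bcacb`: rejected
`aaacacc`: accepted
`aaccac`: rejected
`acbcba`: accepted

2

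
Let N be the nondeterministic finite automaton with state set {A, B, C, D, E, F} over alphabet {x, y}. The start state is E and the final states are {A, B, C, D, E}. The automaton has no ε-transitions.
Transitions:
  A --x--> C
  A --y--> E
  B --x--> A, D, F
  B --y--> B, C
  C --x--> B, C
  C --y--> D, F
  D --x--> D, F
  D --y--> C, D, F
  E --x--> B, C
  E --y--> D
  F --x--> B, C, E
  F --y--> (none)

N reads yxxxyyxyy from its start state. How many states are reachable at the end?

4

Start: {E}
read y: {D}
read x: {D, F}
read x: {B, C, D, E, F}
read x: {A, B, C, D, E, F}
read y: {B, C, D, E, F}
read y: {B, C, D, F}
read x: {A, B, C, D, E, F}
read y: {B, C, D, E, F}
read y: {B, C, D, F}
Final reachable set {B, C, D, F} has 4 states.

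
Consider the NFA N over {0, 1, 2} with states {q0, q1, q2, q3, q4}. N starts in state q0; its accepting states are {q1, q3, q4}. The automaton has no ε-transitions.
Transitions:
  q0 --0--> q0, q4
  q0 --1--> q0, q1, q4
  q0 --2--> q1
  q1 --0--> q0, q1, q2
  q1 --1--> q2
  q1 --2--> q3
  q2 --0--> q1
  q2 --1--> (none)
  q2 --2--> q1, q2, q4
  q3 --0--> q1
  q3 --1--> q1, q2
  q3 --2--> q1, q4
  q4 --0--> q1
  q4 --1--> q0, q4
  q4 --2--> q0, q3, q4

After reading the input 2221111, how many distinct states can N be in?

4

Start: {q0}
read 2: {q1}
read 2: {q3}
read 2: {q1, q4}
read 1: {q0, q2, q4}
read 1: {q0, q1, q4}
read 1: {q0, q1, q2, q4}
read 1: {q0, q1, q2, q4}
Final reachable set {q0, q1, q2, q4} has 4 states.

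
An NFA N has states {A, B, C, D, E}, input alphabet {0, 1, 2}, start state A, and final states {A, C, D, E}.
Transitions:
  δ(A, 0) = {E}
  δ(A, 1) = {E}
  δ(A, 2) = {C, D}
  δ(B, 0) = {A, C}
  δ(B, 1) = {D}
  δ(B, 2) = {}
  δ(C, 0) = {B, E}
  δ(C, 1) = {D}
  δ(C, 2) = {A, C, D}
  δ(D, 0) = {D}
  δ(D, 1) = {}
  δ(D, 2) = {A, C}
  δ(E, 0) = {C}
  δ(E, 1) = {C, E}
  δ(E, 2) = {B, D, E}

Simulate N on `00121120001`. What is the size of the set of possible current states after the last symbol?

3

Start: {A}
read 0: {E}
read 0: {C}
read 1: {D}
read 2: {A, C}
read 1: {D, E}
read 1: {C, E}
read 2: {A, B, C, D, E}
read 0: {A, B, C, D, E}
read 0: {A, B, C, D, E}
read 0: {A, B, C, D, E}
read 1: {C, D, E}
Final reachable set {C, D, E} has 3 states.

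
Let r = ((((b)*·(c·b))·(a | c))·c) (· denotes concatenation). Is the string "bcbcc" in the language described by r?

yes

Split as bcbc·c: (((b)*·(c·b))·(a|c)) matches bcbc and c matches c.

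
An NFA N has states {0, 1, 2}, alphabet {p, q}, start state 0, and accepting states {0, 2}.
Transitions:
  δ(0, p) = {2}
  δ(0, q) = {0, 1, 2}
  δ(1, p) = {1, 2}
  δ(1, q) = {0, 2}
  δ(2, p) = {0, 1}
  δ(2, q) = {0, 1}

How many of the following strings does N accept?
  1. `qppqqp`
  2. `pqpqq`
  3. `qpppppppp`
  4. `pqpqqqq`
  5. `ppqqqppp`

5

`qppqqp`: accepted
`pqpqq`: accepted
`qpppppppp`: accepted
`pqpqqqq`: accepted
`ppqqqppp`: accepted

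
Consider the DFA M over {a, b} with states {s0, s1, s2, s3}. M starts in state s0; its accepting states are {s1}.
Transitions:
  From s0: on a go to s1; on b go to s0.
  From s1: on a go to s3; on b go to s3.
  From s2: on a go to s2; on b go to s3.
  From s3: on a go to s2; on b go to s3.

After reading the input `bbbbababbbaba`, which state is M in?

s0 --b--> s0
s0 --b--> s0
s0 --b--> s0
s0 --b--> s0
s0 --a--> s1
s1 --b--> s3
s3 --a--> s2
s2 --b--> s3
s3 --b--> s3
s3 --b--> s3
s3 --a--> s2
s2 --b--> s3
s3 --a--> s2

s2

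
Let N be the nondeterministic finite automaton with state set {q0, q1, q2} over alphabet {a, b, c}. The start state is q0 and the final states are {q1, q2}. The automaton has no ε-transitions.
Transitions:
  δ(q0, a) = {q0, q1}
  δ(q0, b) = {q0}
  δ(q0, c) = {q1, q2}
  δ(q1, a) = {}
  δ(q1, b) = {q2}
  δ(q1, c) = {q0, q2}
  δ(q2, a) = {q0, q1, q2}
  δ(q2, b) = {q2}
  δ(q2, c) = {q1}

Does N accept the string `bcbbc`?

Start: {q0}
read b: {q0}
read c: {q1, q2}
read b: {q2}
read b: {q2}
read c: {q1}
Reachable ∩ accepting = {q1} — nonempty.

accepted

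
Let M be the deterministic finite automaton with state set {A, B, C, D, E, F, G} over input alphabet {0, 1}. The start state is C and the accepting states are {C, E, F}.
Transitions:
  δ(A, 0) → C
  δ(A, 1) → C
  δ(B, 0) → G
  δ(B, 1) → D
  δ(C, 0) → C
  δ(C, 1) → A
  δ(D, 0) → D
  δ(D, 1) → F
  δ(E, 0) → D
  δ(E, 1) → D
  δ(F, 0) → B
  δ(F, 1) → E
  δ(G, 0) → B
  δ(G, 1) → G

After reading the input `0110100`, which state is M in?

C

C --0--> C
C --1--> A
A --1--> C
C --0--> C
C --1--> A
A --0--> C
C --0--> C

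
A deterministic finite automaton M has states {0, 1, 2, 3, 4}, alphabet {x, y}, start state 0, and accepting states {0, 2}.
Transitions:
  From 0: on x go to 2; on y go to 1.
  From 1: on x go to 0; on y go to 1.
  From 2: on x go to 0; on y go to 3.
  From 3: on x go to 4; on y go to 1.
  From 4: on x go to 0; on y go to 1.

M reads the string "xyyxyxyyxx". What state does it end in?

2

0 --x--> 2
2 --y--> 3
3 --y--> 1
1 --x--> 0
0 --y--> 1
1 --x--> 0
0 --y--> 1
1 --y--> 1
1 --x--> 0
0 --x--> 2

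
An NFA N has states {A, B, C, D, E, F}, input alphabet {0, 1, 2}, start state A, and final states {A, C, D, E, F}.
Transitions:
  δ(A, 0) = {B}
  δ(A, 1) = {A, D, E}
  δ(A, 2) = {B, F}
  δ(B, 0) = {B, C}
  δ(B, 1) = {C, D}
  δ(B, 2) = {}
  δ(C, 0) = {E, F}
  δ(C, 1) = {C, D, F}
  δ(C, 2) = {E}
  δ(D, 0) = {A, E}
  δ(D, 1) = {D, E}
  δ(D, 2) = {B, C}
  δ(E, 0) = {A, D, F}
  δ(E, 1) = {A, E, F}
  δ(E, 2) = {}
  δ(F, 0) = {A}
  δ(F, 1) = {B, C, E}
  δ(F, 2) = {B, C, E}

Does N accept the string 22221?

Start: {A}
read 2: {B, F}
read 2: {B, C, E}
read 2: {E}
read 2: {}
The reachable set is empty and stays empty for the remaining 1 symbol.
Reachable ∩ accepting = {} — empty.

rejected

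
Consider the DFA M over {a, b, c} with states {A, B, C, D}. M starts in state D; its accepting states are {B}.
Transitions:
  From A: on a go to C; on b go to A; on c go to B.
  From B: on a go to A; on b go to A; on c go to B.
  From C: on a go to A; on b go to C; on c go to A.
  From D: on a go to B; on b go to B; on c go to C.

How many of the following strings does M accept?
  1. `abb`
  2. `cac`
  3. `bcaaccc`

`abb`: rejected
`cac`: accepted
`bcaaccc`: accepted

2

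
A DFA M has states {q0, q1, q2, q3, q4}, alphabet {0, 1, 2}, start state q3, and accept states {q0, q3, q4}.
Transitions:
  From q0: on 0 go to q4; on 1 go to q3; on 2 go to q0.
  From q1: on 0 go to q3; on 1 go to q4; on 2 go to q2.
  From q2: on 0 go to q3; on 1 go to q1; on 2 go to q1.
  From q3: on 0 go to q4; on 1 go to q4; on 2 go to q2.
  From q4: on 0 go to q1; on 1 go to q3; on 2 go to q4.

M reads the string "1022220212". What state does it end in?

q2

q3 --1--> q4
q4 --0--> q1
q1 --2--> q2
q2 --2--> q1
q1 --2--> q2
q2 --2--> q1
q1 --0--> q3
q3 --2--> q2
q2 --1--> q1
q1 --2--> q2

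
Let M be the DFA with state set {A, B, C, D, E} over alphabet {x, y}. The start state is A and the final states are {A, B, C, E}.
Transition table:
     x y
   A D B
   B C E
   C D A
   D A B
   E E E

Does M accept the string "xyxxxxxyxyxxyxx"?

rejected

A --x--> D
D --y--> B
B --x--> C
C --x--> D
D --x--> A
A --x--> D
D --x--> A
A --y--> B
B --x--> C
C --y--> A
A --x--> D
D --x--> A
A --y--> B
B --x--> C
C --x--> D
End in state D, which is not an accepting state.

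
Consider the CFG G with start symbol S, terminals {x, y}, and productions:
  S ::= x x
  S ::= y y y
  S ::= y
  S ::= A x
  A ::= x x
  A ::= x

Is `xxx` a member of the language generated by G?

S ⇒ Ax ⇒ xxx

yes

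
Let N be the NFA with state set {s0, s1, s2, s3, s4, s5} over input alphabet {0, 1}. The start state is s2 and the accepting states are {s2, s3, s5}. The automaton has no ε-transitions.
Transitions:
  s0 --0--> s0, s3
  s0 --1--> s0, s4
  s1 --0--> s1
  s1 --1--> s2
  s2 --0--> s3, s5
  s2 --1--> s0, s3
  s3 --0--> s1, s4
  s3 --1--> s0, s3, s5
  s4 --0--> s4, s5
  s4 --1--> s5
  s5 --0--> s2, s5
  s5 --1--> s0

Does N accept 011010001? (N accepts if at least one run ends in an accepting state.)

Start: {s2}
read 0: {s3, s5}
read 1: {s0, s3, s5}
read 1: {s0, s3, s4, s5}
read 0: {s0, s1, s2, s3, s4, s5}
read 1: {s0, s2, s3, s4, s5}
read 0: {s0, s1, s2, s3, s4, s5}
read 0: {s0, s1, s2, s3, s4, s5}
read 0: {s0, s1, s2, s3, s4, s5}
read 1: {s0, s2, s3, s4, s5}
Reachable ∩ accepting = {s2, s3, s5} — nonempty.

accepted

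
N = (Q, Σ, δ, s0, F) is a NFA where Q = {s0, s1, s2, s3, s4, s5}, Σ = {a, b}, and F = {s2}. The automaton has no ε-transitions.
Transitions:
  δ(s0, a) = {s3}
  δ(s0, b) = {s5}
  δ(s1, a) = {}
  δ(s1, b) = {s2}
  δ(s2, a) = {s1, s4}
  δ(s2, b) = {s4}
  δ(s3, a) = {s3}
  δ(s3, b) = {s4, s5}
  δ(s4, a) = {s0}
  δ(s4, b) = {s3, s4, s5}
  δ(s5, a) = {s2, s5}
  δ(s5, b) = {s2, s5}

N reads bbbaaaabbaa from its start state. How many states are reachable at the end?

6

Start: {s0}
read b: {s5}
read b: {s2, s5}
read b: {s2, s4, s5}
read a: {s0, s1, s2, s4, s5}
read a: {s0, s1, s2, s3, s4, s5}
read a: {s0, s1, s2, s3, s4, s5}
read a: {s0, s1, s2, s3, s4, s5}
read b: {s2, s3, s4, s5}
read b: {s2, s3, s4, s5}
read a: {s0, s1, s2, s3, s4, s5}
read a: {s0, s1, s2, s3, s4, s5}
Final reachable set {s0, s1, s2, s3, s4, s5} has 6 states.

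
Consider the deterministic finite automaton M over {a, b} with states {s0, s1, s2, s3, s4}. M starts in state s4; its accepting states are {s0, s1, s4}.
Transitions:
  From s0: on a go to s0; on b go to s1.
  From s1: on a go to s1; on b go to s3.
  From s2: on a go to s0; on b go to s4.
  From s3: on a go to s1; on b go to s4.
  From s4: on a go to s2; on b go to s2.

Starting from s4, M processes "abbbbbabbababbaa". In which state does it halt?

s0

s4 --a--> s2
s2 --b--> s4
s4 --b--> s2
s2 --b--> s4
s4 --b--> s2
s2 --b--> s4
s4 --a--> s2
s2 --b--> s4
s4 --b--> s2
s2 --a--> s0
s0 --b--> s1
s1 --a--> s1
s1 --b--> s3
s3 --b--> s4
s4 --a--> s2
s2 --a--> s0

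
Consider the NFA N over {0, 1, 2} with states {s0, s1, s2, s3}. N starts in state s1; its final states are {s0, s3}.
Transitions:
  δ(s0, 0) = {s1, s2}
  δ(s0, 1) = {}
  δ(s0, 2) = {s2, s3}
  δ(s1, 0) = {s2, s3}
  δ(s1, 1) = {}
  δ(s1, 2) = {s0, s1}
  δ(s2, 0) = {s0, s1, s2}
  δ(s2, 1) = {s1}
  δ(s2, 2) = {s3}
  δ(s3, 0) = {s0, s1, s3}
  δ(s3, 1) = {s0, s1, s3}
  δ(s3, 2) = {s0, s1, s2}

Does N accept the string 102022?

rejected

Start: {s1}
read 1: {}
The reachable set is empty and stays empty for the remaining 5 symbols.
Reachable ∩ accepting = {} — empty.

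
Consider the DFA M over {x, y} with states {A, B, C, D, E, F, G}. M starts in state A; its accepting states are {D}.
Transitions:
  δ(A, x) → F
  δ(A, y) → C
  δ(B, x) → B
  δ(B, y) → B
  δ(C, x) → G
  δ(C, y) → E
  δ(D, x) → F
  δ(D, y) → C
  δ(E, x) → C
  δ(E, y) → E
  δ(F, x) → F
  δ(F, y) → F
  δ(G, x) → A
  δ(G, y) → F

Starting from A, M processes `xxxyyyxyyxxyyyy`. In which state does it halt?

F

A --x--> F
F --x--> F
F --x--> F
F --y--> F
F --y--> F
F --y--> F
F --x--> F
F --y--> F
F --y--> F
F --x--> F
F --x--> F
F --y--> F
F --y--> F
F --y--> F
F --y--> F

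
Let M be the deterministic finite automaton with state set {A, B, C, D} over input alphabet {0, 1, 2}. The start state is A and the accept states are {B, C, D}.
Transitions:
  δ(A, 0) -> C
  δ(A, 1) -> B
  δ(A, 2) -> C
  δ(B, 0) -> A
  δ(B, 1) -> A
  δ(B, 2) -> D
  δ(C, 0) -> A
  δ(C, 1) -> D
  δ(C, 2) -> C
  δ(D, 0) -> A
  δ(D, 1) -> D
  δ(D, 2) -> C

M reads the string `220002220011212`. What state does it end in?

C

A --2--> C
C --2--> C
C --0--> A
A --0--> C
C --0--> A
A --2--> C
C --2--> C
C --2--> C
C --0--> A
A --0--> C
C --1--> D
D --1--> D
D --2--> C
C --1--> D
D --2--> C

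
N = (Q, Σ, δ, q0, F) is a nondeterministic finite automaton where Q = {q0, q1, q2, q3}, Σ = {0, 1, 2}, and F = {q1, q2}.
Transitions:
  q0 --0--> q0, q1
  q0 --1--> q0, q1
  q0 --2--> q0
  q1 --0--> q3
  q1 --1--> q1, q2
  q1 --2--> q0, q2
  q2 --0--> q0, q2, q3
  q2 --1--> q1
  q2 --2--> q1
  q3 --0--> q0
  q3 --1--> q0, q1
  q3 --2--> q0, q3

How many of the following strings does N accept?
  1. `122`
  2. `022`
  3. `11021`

`122`: accepted
`022`: accepted
`11021`: accepted

3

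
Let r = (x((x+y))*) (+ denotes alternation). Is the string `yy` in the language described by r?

no

No split of yy into u·v has x matching u and ((x+y))* matching v.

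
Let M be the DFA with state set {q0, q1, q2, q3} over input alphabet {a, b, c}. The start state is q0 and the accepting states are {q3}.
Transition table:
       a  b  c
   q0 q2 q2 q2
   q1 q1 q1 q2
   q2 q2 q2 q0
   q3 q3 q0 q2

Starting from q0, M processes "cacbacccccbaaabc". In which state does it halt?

q0 --c--> q2
q2 --a--> q2
q2 --c--> q0
q0 --b--> q2
q2 --a--> q2
q2 --c--> q0
q0 --c--> q2
q2 --c--> q0
q0 --c--> q2
q2 --c--> q0
q0 --b--> q2
q2 --a--> q2
q2 --a--> q2
q2 --a--> q2
q2 --b--> q2
q2 --c--> q0

q0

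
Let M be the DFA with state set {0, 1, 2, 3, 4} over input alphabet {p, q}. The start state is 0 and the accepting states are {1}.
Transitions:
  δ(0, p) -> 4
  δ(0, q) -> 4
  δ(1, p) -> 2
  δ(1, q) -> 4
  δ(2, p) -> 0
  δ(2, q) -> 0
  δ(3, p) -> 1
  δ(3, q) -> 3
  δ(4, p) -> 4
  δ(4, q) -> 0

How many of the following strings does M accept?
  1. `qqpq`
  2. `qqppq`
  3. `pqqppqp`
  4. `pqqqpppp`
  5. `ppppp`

0

`qqpq`: rejected
`qqppq`: rejected
`pqqppqp`: rejected
`pqqqpppp`: rejected
`ppppp`: rejected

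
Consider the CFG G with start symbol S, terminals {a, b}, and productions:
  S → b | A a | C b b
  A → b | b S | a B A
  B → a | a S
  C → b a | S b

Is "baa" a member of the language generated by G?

no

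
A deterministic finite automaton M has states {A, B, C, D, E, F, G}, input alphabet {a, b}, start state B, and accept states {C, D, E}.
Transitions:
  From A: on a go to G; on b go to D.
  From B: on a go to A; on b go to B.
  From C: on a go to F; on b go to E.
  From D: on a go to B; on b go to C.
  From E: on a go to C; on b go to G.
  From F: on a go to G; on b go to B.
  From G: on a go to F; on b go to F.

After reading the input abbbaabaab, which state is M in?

B --a--> A
A --b--> D
D --b--> C
C --b--> E
E --a--> C
C --a--> F
F --b--> B
B --a--> A
A --a--> G
G --b--> F

F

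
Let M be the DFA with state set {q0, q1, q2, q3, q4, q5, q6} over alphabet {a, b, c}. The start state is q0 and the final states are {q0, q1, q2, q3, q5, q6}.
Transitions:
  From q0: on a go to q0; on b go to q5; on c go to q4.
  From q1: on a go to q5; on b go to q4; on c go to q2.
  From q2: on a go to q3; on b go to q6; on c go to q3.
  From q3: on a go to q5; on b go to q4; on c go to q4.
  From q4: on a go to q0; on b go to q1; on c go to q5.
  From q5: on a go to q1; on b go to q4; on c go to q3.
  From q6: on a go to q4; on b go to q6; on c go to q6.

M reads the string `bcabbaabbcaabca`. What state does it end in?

q0 --b--> q5
q5 --c--> q3
q3 --a--> q5
q5 --b--> q4
q4 --b--> q1
q1 --a--> q5
q5 --a--> q1
q1 --b--> q4
q4 --b--> q1
q1 --c--> q2
q2 --a--> q3
q3 --a--> q5
q5 --b--> q4
q4 --c--> q5
q5 --a--> q1

q1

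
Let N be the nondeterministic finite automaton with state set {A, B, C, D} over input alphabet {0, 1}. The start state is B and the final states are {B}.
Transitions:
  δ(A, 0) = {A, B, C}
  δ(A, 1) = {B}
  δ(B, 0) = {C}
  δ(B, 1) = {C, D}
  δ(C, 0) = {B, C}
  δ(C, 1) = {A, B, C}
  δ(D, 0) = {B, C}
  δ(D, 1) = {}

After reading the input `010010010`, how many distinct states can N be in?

3

Start: {B}
read 0: {C}
read 1: {A, B, C}
read 0: {A, B, C}
read 0: {A, B, C}
read 1: {A, B, C, D}
read 0: {A, B, C}
read 0: {A, B, C}
read 1: {A, B, C, D}
read 0: {A, B, C}
Final reachable set {A, B, C} has 3 states.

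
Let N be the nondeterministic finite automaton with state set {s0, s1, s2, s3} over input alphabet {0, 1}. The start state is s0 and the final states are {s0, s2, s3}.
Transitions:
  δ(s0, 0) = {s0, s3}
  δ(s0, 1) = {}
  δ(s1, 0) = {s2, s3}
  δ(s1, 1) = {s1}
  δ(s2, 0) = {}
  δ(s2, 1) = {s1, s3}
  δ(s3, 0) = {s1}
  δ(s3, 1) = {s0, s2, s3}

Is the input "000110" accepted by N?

Start: {s0}
read 0: {s0, s3}
read 0: {s0, s1, s3}
read 0: {s0, s1, s2, s3}
read 1: {s0, s1, s2, s3}
read 1: {s0, s1, s2, s3}
read 0: {s0, s1, s2, s3}
Reachable ∩ accepting = {s0, s2, s3} — nonempty.

accepted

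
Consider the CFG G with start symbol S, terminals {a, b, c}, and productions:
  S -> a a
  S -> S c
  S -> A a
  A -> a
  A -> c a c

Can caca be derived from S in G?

yes

S ⇒ Aa ⇒ caca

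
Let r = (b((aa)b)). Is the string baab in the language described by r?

Split as b·aab: b matches b and ((aa)b) matches aab.

yes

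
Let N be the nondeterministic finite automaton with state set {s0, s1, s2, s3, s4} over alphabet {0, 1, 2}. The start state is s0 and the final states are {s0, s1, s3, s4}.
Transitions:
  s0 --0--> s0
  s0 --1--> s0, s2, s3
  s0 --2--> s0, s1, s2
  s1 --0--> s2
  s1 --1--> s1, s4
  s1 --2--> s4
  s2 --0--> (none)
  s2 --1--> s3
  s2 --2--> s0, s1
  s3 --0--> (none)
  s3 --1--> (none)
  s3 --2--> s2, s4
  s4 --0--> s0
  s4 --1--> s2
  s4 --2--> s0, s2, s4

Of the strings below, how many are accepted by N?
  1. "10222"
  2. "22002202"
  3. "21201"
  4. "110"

4

"10222": accepted
"22002202": accepted
"21201": accepted
"110": accepted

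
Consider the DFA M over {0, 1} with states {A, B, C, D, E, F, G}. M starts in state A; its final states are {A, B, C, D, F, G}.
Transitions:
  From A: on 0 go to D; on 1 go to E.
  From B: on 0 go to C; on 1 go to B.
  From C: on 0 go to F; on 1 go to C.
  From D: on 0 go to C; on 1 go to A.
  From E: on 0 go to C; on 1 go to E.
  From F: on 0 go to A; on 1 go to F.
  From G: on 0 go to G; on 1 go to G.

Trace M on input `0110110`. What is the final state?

A --0--> D
D --1--> A
A --1--> E
E --0--> C
C --1--> C
C --1--> C
C --0--> F

F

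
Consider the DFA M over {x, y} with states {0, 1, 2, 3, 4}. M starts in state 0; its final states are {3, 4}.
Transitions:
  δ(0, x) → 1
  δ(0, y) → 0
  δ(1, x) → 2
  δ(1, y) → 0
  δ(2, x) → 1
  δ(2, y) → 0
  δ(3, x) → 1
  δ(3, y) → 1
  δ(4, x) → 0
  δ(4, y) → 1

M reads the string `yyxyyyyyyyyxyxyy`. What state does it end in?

0

0 --y--> 0
0 --y--> 0
0 --x--> 1
1 --y--> 0
0 --y--> 0
0 --y--> 0
0 --y--> 0
0 --y--> 0
0 --y--> 0
0 --y--> 0
0 --y--> 0
0 --x--> 1
1 --y--> 0
0 --x--> 1
1 --y--> 0
0 --y--> 0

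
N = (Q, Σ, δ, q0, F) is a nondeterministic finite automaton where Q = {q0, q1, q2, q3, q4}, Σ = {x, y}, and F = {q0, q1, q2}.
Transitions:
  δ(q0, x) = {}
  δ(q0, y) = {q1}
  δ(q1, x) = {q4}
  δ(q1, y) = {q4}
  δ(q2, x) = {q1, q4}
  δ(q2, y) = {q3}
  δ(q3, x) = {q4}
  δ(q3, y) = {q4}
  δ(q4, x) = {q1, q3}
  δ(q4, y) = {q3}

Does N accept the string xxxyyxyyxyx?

Start: {q0}
read x: {}
The reachable set is empty and stays empty for the remaining 10 symbols.
Reachable ∩ accepting = {} — empty.

rejected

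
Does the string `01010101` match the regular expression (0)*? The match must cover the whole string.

01010101 cannot be split into zero or more pieces each matching 0.

no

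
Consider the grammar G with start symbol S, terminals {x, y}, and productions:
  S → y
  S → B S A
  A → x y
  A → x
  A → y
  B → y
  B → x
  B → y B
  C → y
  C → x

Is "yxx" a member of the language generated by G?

no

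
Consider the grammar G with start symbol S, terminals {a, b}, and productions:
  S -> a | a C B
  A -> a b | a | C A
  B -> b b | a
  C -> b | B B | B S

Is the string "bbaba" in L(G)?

no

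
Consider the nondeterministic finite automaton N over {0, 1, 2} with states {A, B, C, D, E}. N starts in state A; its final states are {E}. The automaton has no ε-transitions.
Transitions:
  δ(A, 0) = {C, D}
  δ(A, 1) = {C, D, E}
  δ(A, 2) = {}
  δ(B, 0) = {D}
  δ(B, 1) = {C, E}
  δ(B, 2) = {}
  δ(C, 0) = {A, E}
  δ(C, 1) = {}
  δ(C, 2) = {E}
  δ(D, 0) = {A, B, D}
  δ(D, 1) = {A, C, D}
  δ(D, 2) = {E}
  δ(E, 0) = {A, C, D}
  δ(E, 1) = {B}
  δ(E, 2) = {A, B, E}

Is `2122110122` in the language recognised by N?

Start: {A}
read 2: {}
The reachable set is empty and stays empty for the remaining 9 symbols.
Reachable ∩ accepting = {} — empty.

rejected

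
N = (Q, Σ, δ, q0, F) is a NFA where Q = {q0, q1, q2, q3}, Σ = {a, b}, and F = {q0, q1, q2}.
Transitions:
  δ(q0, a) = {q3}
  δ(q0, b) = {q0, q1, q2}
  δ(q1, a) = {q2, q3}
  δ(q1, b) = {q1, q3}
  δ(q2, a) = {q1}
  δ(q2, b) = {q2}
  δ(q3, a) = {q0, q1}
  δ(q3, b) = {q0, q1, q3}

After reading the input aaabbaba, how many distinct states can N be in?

Start: {q0}
read a: {q3}
read a: {q0, q1}
read a: {q2, q3}
read b: {q0, q1, q2, q3}
read b: {q0, q1, q2, q3}
read a: {q0, q1, q2, q3}
read b: {q0, q1, q2, q3}
read a: {q0, q1, q2, q3}
Final reachable set {q0, q1, q2, q3} has 4 states.

4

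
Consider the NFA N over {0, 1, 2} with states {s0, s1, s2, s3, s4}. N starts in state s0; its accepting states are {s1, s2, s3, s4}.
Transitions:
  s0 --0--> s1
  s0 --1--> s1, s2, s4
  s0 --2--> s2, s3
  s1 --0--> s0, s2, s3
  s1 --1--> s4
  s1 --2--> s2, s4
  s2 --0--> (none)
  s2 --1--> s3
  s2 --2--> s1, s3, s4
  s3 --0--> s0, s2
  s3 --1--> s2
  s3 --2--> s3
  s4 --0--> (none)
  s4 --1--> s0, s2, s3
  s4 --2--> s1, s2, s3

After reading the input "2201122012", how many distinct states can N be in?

4

Start: {s0}
read 2: {s2, s3}
read 2: {s1, s3, s4}
read 0: {s0, s2, s3}
read 1: {s1, s2, s3, s4}
read 1: {s0, s2, s3, s4}
read 2: {s1, s2, s3, s4}
read 2: {s1, s2, s3, s4}
read 0: {s0, s2, s3}
read 1: {s1, s2, s3, s4}
read 2: {s1, s2, s3, s4}
Final reachable set {s1, s2, s3, s4} has 4 states.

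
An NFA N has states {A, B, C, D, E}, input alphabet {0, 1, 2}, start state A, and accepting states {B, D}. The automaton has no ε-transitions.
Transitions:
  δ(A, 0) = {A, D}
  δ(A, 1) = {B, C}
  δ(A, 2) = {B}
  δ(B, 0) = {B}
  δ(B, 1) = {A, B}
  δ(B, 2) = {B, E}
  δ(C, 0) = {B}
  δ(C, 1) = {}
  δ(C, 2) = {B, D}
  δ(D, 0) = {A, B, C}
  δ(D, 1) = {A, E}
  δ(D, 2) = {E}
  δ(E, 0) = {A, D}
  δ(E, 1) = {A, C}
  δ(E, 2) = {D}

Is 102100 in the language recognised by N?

Start: {A}
read 1: {B, C}
read 0: {B}
read 2: {B, E}
read 1: {A, B, C}
read 0: {A, B, D}
read 0: {A, B, C, D}
Reachable ∩ accepting = {B, D} — nonempty.

accepted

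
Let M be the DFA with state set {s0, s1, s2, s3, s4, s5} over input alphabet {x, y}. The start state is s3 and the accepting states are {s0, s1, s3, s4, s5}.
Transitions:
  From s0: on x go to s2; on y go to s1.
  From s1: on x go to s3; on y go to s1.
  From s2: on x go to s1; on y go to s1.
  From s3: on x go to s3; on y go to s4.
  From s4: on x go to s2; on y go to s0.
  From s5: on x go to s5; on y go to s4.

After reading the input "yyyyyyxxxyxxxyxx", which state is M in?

s3 --y--> s4
s4 --y--> s0
s0 --y--> s1
s1 --y--> s1
s1 --y--> s1
s1 --y--> s1
s1 --x--> s3
s3 --x--> s3
s3 --x--> s3
s3 --y--> s4
s4 --x--> s2
s2 --x--> s1
s1 --x--> s3
s3 --y--> s4
s4 --x--> s2
s2 --x--> s1

s1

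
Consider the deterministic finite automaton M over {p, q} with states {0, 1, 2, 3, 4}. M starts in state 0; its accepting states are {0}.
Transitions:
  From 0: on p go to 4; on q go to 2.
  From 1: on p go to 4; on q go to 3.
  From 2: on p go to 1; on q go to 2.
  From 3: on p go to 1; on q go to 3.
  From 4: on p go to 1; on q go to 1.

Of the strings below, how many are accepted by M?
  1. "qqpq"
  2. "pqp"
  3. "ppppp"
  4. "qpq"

0

"qqpq": rejected
"pqp": rejected
"ppppp": rejected
"qpq": rejected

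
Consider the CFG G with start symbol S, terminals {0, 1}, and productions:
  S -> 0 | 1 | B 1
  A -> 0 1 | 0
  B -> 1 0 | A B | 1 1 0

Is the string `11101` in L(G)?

no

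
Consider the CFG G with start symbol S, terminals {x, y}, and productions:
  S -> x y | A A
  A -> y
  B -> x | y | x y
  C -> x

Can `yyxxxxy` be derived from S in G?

no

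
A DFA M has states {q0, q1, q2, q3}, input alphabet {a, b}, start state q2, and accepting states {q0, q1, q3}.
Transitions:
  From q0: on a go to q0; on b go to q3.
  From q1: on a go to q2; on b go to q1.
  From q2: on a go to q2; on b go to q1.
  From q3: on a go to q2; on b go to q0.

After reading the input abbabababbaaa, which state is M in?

q2

q2 --a--> q2
q2 --b--> q1
q1 --b--> q1
q1 --a--> q2
q2 --b--> q1
q1 --a--> q2
q2 --b--> q1
q1 --a--> q2
q2 --b--> q1
q1 --b--> q1
q1 --a--> q2
q2 --a--> q2
q2 --a--> q2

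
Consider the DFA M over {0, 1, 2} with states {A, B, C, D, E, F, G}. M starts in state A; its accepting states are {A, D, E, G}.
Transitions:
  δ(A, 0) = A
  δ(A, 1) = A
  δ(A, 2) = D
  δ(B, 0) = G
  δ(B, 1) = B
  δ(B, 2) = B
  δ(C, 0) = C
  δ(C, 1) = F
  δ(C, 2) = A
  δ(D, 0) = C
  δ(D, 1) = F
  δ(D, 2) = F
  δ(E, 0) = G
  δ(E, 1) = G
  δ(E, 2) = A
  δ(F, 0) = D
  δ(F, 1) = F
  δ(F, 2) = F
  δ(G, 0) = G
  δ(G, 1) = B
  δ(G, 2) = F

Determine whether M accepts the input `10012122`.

A --1--> A
A --0--> A
A --0--> A
A --1--> A
A --2--> D
D --1--> F
F --2--> F
F --2--> F
End in state F, which is not an accepting state.

rejected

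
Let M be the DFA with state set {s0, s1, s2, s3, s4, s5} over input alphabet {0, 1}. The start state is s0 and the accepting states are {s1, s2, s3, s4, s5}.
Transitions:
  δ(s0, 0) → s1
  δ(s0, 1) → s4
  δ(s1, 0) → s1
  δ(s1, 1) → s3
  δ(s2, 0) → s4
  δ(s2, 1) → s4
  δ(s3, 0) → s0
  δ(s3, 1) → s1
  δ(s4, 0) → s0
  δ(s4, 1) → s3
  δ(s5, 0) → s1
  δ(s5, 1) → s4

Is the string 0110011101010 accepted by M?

s0 --0--> s1
s1 --1--> s3
s3 --1--> s1
s1 --0--> s1
s1 --0--> s1
s1 --1--> s3
s3 --1--> s1
s1 --1--> s3
s3 --0--> s0
s0 --1--> s4
s4 --0--> s0
s0 --1--> s4
s4 --0--> s0
End in state s0, which is not an accepting state.

rejected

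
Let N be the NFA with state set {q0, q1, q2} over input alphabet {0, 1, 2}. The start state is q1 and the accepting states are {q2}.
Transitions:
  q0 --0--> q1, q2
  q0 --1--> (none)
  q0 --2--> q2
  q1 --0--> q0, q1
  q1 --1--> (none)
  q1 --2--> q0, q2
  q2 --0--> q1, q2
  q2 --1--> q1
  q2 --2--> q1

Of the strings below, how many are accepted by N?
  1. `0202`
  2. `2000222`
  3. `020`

`0202`: accepted
`2000222`: accepted
`020`: accepted

3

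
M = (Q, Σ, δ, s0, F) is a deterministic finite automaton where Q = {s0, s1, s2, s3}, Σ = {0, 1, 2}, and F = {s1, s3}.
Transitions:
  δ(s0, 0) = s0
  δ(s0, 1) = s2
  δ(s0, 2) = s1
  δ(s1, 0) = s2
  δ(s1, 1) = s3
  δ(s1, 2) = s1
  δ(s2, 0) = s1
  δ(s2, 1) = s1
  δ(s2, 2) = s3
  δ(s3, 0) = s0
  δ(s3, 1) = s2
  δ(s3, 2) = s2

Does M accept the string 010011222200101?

accepted

s0 --0--> s0
s0 --1--> s2
s2 --0--> s1
s1 --0--> s2
s2 --1--> s1
s1 --1--> s3
s3 --2--> s2
s2 --2--> s3
s3 --2--> s2
s2 --2--> s3
s3 --0--> s0
s0 --0--> s0
s0 --1--> s2
s2 --0--> s1
s1 --1--> s3
End in state s3, which is an accepting state.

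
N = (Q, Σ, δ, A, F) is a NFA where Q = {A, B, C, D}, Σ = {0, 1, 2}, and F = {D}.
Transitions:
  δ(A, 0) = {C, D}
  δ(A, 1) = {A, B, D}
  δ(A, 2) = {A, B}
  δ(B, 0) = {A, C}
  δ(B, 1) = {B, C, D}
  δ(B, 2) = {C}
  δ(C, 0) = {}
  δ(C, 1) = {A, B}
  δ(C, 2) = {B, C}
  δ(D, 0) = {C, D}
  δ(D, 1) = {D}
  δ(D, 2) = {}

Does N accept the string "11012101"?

accepted

Start: {A}
read 1: {A, B, D}
read 1: {A, B, C, D}
read 0: {A, C, D}
read 1: {A, B, D}
read 2: {A, B, C}
read 1: {A, B, C, D}
read 0: {A, C, D}
read 1: {A, B, D}
Reachable ∩ accepting = {D} — nonempty.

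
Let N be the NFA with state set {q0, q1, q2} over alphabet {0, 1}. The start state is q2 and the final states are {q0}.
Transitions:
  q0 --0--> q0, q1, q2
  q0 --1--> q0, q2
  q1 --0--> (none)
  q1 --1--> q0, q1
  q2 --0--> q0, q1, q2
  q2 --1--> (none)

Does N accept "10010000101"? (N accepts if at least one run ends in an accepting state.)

rejected

Start: {q2}
read 1: {}
The reachable set is empty and stays empty for the remaining 10 symbols.
Reachable ∩ accepting = {} — empty.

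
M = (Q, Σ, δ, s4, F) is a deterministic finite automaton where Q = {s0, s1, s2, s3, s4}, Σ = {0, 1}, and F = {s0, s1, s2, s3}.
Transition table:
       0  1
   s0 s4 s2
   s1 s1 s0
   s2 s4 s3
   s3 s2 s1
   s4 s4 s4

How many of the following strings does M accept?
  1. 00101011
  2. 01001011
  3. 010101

00101011: rejected
01001011: rejected
010101: rejected

0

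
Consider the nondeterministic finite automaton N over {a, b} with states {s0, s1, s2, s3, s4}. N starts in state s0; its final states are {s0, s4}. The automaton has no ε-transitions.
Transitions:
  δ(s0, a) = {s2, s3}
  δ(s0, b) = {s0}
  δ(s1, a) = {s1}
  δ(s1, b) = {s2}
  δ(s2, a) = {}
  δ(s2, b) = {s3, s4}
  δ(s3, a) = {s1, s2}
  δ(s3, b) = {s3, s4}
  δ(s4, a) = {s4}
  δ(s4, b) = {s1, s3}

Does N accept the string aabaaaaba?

rejected

Start: {s0}
read a: {s2, s3}
read a: {s1, s2}
read b: {s2, s3, s4}
read a: {s1, s2, s4}
read a: {s1, s4}
read a: {s1, s4}
read a: {s1, s4}
read b: {s1, s2, s3}
read a: {s1, s2}
Reachable ∩ accepting = {} — empty.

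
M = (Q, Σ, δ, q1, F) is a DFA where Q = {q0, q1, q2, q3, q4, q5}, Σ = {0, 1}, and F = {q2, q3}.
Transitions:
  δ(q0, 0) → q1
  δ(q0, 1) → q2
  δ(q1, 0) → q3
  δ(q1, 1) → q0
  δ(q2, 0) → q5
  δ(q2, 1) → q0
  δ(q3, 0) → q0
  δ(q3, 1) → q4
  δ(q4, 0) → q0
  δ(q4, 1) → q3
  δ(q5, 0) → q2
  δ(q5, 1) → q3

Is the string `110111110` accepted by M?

q1 --1--> q0
q0 --1--> q2
q2 --0--> q5
q5 --1--> q3
q3 --1--> q4
q4 --1--> q3
q3 --1--> q4
q4 --1--> q3
q3 --0--> q0
End in state q0, which is not an accepting state.

rejected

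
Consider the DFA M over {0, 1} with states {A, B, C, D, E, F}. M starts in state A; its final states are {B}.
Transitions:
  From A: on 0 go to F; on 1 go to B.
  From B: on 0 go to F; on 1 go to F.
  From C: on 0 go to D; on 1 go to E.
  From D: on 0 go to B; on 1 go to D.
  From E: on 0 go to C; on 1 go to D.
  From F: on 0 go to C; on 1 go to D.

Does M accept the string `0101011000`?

A --0--> F
F --1--> D
D --0--> B
B --1--> F
F --0--> C
C --1--> E
E --1--> D
D --0--> B
B --0--> F
F --0--> C
End in state C, which is not an accepting state.

rejected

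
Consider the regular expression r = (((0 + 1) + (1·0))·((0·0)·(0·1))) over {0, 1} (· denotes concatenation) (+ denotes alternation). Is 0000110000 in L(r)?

no

No split of 0000110000 into u·v has ((0+1)+(1·0)) matching u and ((0·0)·(0·1)) matching v.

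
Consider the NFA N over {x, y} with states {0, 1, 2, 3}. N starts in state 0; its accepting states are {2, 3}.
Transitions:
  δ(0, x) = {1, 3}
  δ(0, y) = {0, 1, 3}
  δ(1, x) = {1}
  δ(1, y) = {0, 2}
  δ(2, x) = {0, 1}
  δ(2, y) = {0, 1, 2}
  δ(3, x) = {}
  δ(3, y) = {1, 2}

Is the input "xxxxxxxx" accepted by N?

Start: {0}
read x: {1, 3}
read x: {1}
read x: {1}
read x: {1}
read x: {1}
read x: {1}
read x: {1}
read x: {1}
Reachable ∩ accepting = {} — empty.

rejected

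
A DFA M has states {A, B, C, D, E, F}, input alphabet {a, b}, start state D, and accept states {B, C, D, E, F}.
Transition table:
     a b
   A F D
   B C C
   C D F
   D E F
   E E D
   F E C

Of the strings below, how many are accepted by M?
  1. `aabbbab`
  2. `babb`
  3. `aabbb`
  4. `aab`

4

`aabbbab`: accepted
`babb`: accepted
`aabbb`: accepted
`aab`: accepted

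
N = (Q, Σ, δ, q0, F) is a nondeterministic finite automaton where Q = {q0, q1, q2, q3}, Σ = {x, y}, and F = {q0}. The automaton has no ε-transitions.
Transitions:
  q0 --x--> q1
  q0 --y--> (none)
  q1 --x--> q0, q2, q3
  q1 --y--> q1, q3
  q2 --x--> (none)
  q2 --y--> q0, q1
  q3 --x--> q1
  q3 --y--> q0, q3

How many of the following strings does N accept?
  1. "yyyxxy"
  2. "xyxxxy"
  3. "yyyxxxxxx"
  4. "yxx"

"yyyxxy": rejected
"xyxxxy": accepted
"yyyxxxxxx": rejected
"yxx": rejected

1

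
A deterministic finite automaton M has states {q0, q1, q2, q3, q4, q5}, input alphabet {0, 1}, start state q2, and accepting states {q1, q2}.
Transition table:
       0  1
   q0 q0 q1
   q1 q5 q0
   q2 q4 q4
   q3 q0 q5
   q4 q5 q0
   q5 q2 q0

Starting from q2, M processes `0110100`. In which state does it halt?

q0

q2 --0--> q4
q4 --1--> q0
q0 --1--> q1
q1 --0--> q5
q5 --1--> q0
q0 --0--> q0
q0 --0--> q0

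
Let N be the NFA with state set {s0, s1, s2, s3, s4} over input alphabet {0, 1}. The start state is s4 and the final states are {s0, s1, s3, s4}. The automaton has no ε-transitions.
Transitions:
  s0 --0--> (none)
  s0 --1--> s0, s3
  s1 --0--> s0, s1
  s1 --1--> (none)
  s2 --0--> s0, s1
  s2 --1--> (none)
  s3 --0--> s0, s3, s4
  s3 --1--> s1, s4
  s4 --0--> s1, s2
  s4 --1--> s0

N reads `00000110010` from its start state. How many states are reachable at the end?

5

Start: {s4}
read 0: {s1, s2}
read 0: {s0, s1}
read 0: {s0, s1}
read 0: {s0, s1}
read 0: {s0, s1}
read 1: {s0, s3}
read 1: {s0, s1, s3, s4}
read 0: {s0, s1, s2, s3, s4}
read 0: {s0, s1, s2, s3, s4}
read 1: {s0, s1, s3, s4}
read 0: {s0, s1, s2, s3, s4}
Final reachable set {s0, s1, s2, s3, s4} has 5 states.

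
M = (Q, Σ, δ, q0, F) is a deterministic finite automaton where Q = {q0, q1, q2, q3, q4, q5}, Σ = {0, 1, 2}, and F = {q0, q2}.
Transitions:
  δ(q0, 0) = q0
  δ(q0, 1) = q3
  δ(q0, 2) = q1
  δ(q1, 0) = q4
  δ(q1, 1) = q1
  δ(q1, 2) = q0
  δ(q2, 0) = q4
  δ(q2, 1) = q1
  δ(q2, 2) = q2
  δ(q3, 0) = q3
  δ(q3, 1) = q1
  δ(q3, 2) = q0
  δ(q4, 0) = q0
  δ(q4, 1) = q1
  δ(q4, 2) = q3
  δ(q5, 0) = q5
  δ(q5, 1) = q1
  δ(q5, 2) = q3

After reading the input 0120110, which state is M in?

q4

q0 --0--> q0
q0 --1--> q3
q3 --2--> q0
q0 --0--> q0
q0 --1--> q3
q3 --1--> q1
q1 --0--> q4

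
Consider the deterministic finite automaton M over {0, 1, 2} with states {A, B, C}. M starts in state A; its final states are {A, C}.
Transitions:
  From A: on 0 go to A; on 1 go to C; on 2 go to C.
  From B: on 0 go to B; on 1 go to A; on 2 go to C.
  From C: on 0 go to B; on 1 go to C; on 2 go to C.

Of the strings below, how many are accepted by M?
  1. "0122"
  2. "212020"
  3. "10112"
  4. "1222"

"0122": accepted
"212020": rejected
"10112": accepted
"1222": accepted

3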